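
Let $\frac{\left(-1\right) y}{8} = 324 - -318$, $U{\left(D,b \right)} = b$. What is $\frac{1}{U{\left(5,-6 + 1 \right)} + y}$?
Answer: $- \frac{1}{5141} \approx -0.00019451$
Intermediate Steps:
$y = -5136$ ($y = - 8 \left(324 - -318\right) = - 8 \left(324 + 318\right) = \left(-8\right) 642 = -5136$)
$\frac{1}{U{\left(5,-6 + 1 \right)} + y} = \frac{1}{\left(-6 + 1\right) - 5136} = \frac{1}{-5 - 5136} = \frac{1}{-5141} = - \frac{1}{5141}$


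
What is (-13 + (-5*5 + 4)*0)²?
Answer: 169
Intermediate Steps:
(-13 + (-5*5 + 4)*0)² = (-13 + (-25 + 4)*0)² = (-13 - 21*0)² = (-13 + 0)² = (-13)² = 169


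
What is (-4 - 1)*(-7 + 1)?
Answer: 30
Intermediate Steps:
(-4 - 1)*(-7 + 1) = -5*(-6) = 30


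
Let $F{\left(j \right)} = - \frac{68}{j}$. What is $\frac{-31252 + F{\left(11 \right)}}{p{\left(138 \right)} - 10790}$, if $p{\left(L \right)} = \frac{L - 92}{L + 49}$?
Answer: $\frac{1461320}{504421} \approx 2.897$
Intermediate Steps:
$p{\left(L \right)} = \frac{-92 + L}{49 + L}$
$\frac{-31252 + F{\left(11 \right)}}{p{\left(138 \right)} - 10790} = \frac{-31252 - \frac{68}{11}}{\frac{-92 + 138}{49 + 138} - 10790} = \frac{-31252 - \frac{68}{11}}{\frac{1}{187} \cdot 46 - 10790} = - \frac{343840}{11 \left(\frac{46}{187} - 10790\right)} = - \frac{343840}{11 \left(- \frac{2017684}{187}\right)} = \left(- \frac{343840}{11}\right) \left(- \frac{187}{2017684}\right) = \frac{1461320}{504421}$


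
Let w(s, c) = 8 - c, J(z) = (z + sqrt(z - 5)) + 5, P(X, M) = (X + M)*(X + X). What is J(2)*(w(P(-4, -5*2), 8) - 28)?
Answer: -196 - 28*I*sqrt(3) ≈ -196.0 - 48.497*I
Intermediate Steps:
P(X, M) = 2*X*(M + X) (P(X, M) = (M + X)*(2*X) = 2*X*(M + X))
J(z) = 5 + z + sqrt(-5 + z) (J(z) = (z + sqrt(-5 + z)) + 5 = 5 + z + sqrt(-5 + z))
J(2)*(w(P(-4, -5*2), 8) - 28) = (5 + 2 + sqrt(-5 + 2))*((8 - 1*8) - 28) = (5 + 2 + sqrt(-3))*((8 - 8) - 28) = (5 + 2 + I*sqrt(3))*(0 - 28) = (7 + I*sqrt(3))*(-28) = -196 - 28*I*sqrt(3)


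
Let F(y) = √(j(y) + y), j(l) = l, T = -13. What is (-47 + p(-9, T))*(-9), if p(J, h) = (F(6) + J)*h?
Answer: -630 + 234*√3 ≈ -224.70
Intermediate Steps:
F(y) = √2*√y (F(y) = √(y + y) = √(2*y) = √2*√y)
p(J, h) = h*(J + 2*√3) (p(J, h) = (√2*√6 + J)*h = (2*√3 + J)*h = (J + 2*√3)*h = h*(J + 2*√3))
(-47 + p(-9, T))*(-9) = (-47 - 13*(-9 + 2*√3))*(-9) = (-47 + (117 - 26*√3))*(-9) = (70 - 26*√3)*(-9) = -630 + 234*√3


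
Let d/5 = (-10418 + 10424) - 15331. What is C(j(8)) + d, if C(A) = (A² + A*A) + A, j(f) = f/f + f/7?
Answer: -3754070/49 ≈ -76614.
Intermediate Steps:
j(f) = 1 + f/7 (j(f) = 1 + f*(⅐) = 1 + f/7)
C(A) = A + 2*A² (C(A) = (A² + A²) + A = 2*A² + A = A + 2*A²)
d = -76625 (d = 5*((-10418 + 10424) - 15331) = 5*(6 - 15331) = 5*(-15325) = -76625)
C(j(8)) + d = (1 + (⅐)*8)*(1 + 2*(1 + (⅐)*8)) - 76625 = (1 + 8/7)*(1 + 2*(1 + 8/7)) - 76625 = 15*(1 + 2*(15/7))/7 - 76625 = 15*(1 + 30/7)/7 - 76625 = (15/7)*(37/7) - 76625 = 555/49 - 76625 = -3754070/49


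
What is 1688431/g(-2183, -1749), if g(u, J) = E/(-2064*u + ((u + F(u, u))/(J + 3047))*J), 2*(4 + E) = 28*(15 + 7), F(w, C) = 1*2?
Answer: 898280402922645/35872 ≈ 2.5041e+10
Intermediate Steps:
F(w, C) = 2
E = 304 (E = -4 + (28*(15 + 7))/2 = -4 + (28*22)/2 = -4 + (1/2)*616 = -4 + 308 = 304)
g(u, J) = 304/(-2064*u + J*(2 + u)/(3047 + J)) (g(u, J) = 304/(-2064*u + ((u + 2)/(J + 3047))*J) = 304/(-2064*u + ((2 + u)/(3047 + J))*J) = 304/(-2064*u + J*(2 + u)/(3047 + J)))
1688431/g(-2183, -1749) = 1688431/((304*(-3047 - 1*(-1749))/(-2*(-1749) + 6289008*(-2183) + 2063*(-1749)*(-2183)))) = 1688431/((304*(-3047 + 1749)/(3498 - 13728904464 + 7876672221))) = 1688431/((304*(-1298)/(-5852228745))) = 1688431/((304*(-1/5852228745)*(-1298))) = 1688431/(35872/532020795) = 1688431*(532020795/35872) = 898280402922645/35872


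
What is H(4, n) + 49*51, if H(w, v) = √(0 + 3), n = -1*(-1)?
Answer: 2499 + √3 ≈ 2500.7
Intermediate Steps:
n = 1
H(w, v) = √3
H(4, n) + 49*51 = √3 + 49*51 = √3 + 2499 = 2499 + √3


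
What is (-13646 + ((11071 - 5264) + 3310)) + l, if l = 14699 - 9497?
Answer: 673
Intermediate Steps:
l = 5202
(-13646 + ((11071 - 5264) + 3310)) + l = (-13646 + ((11071 - 5264) + 3310)) + 5202 = (-13646 + (5807 + 3310)) + 5202 = (-13646 + 9117) + 5202 = -4529 + 5202 = 673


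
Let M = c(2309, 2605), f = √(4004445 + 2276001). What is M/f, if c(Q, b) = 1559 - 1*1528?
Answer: 31*√6280446/6280446 ≈ 0.012370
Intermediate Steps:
f = √6280446 ≈ 2506.1
c(Q, b) = 31 (c(Q, b) = 1559 - 1528 = 31)
M = 31
M/f = 31/(√6280446) = 31*(√6280446/6280446) = 31*√6280446/6280446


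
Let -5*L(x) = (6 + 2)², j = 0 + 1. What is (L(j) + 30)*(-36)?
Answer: -3096/5 ≈ -619.20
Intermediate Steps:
j = 1
L(x) = -64/5 (L(x) = -(6 + 2)²/5 = -⅕*8² = -⅕*64 = -64/5)
(L(j) + 30)*(-36) = (-64/5 + 30)*(-36) = (86/5)*(-36) = -3096/5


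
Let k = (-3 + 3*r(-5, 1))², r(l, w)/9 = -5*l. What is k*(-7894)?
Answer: -3564804096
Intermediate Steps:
r(l, w) = -45*l (r(l, w) = 9*(-5*l) = -45*l)
k = 451584 (k = (-3 + 3*(-45*(-5)))² = (-3 + 3*225)² = (-3 + 675)² = 672² = 451584)
k*(-7894) = 451584*(-7894) = -3564804096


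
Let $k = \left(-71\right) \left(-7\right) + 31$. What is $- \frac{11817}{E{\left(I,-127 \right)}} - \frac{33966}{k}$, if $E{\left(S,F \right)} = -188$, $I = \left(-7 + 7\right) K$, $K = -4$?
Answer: $- \frac{6093}{4136} \approx -1.4732$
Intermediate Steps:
$I = 0$ ($I = \left(-7 + 7\right) \left(-4\right) = 0 \left(-4\right) = 0$)
$k = 528$ ($k = 497 + 31 = 528$)
$- \frac{11817}{E{\left(I,-127 \right)}} - \frac{33966}{k} = - \frac{11817}{-188} - \frac{33966}{528} = \left(-11817\right) \left(- \frac{1}{188}\right) - \frac{5661}{88} = \frac{11817}{188} - \frac{5661}{88} = - \frac{6093}{4136}$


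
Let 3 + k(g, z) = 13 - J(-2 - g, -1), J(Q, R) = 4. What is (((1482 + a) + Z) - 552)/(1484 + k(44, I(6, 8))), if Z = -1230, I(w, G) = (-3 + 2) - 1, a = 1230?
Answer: 93/149 ≈ 0.62416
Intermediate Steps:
I(w, G) = -2 (I(w, G) = -1 - 1 = -2)
k(g, z) = 6 (k(g, z) = -3 + (13 - 1*4) = -3 + (13 - 4) = -3 + 9 = 6)
(((1482 + a) + Z) - 552)/(1484 + k(44, I(6, 8))) = (((1482 + 1230) - 1230) - 552)/(1484 + 6) = ((2712 - 1230) - 552)/1490 = (1482 - 552)*(1/1490) = 930*(1/1490) = 93/149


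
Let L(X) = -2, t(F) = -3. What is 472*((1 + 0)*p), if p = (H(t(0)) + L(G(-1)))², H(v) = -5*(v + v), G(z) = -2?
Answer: 370048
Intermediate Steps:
H(v) = -10*v
p = 784 (p = (-10*(-3) - 2)² = (30 - 2)² = 28² = 784)
472*((1 + 0)*p) = 472*((1 + 0)*784) = 472*(1*784) = 472*784 = 370048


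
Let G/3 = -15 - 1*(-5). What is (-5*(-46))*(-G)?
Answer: 6900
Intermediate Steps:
G = -30 (G = 3*(-15 - 1*(-5)) = 3*(-15 + 5) = 3*(-10) = -30)
(-5*(-46))*(-G) = (-5*(-46))*(-1*(-30)) = 230*30 = 6900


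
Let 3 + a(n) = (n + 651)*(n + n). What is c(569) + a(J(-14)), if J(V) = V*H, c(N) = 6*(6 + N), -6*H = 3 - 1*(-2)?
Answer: 170183/9 ≈ 18909.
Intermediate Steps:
H = -5/6 (H = -(3 - 1*(-2))/6 = -(3 + 2)/6 = -1/6*5 = -5/6 ≈ -0.83333)
c(N) = 36 + 6*N
J(V) = -5*V/6 (J(V) = V*(-5/6) = -5*V/6)
a(n) = -3 + 2*n*(651 + n) (a(n) = -3 + (n + 651)*(n + n) = -3 + (651 + n)*(2*n) = -3 + 2*n*(651 + n))
c(569) + a(J(-14)) = (36 + 6*569) + (-3 + 2*(-5/6*(-14))**2 + 1302*(-5/6*(-14))) = (36 + 3414) + (-3 + 2*(35/3)**2 + 1302*(35/3)) = 3450 + (-3 + 2*(1225/9) + 15190) = 3450 + (-3 + 2450/9 + 15190) = 3450 + 139133/9 = 170183/9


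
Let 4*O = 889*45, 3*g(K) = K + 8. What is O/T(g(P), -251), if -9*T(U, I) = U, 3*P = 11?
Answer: -92583/4 ≈ -23146.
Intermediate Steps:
P = 11/3 (P = (⅓)*11 = 11/3 ≈ 3.6667)
g(K) = 8/3 + K/3 (g(K) = (K + 8)/3 = (8 + K)/3 = 8/3 + K/3)
T(U, I) = -U/9
O = 40005/4 (O = (889*45)/4 = (¼)*40005 = 40005/4 ≈ 10001.)
O/T(g(P), -251) = 40005/(4*((-(8/3 + (⅓)*(11/3))/9))) = 40005/(4*((-(8/3 + 11/9)/9))) = 40005/(4*((-⅑*35/9))) = 40005/(4*(-35/81)) = (40005/4)*(-81/35) = -92583/4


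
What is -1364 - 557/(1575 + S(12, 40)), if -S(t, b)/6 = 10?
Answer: -2067017/1515 ≈ -1364.4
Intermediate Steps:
S(t, b) = -60 (S(t, b) = -6*10 = -60)
-1364 - 557/(1575 + S(12, 40)) = -1364 - 557/(1575 - 60) = -1364 - 557/1515 = -2067017/1515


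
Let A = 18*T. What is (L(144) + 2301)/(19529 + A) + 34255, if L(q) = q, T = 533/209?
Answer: 28028605106/818231 ≈ 34255.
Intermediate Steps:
T = 533/209 (T = 533*(1/209) = 533/209 ≈ 2.5502)
A = 9594/209 (A = 18*(533/209) = 9594/209 ≈ 45.904)
(L(144) + 2301)/(19529 + A) + 34255 = (144 + 2301)/(19529 + 9594/209) + 34255 = 2445/(4091155/209) + 34255 = 2445*(209/4091155) + 34255 = 102201/818231 + 34255 = 28028605106/818231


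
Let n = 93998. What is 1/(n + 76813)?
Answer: 1/170811 ≈ 5.8544e-6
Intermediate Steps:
1/(n + 76813) = 1/(93998 + 76813) = 1/170811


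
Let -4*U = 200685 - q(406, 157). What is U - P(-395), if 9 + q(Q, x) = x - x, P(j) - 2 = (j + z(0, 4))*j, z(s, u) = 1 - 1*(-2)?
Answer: -410031/2 ≈ -2.0502e+5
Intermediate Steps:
z(s, u) = 3 (z(s, u) = 1 + 2 = 3)
P(j) = 2 + j*(3 + j) (P(j) = 2 + (j + 3)*j = 2 + (3 + j)*j = 2 + j*(3 + j))
q(Q, x) = -9 (q(Q, x) = -9 + (x - x) = -9 + 0 = -9)
U = -100347/2 (U = -(200685 - 1*(-9))/4 = -(200685 + 9)/4 = -1/4*200694 = -100347/2 ≈ -50174.)
U - P(-395) = -100347/2 - (2 + (-395)**2 + 3*(-395)) = -100347/2 - (2 + 156025 - 1185) = -100347/2 - 1*154842 = -100347/2 - 154842 = -410031/2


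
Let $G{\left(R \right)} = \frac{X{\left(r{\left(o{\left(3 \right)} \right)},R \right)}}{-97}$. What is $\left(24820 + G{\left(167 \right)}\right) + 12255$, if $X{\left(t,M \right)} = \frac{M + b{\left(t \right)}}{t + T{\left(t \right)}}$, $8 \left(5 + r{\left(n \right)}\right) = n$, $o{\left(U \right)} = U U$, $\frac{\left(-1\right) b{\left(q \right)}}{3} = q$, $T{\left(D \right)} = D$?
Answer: $\frac{222970479}{6014} \approx 37075.0$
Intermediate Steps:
$b{\left(q \right)} = - 3 q$
$o{\left(U \right)} = U^{2}$
$r{\left(n \right)} = -5 + \frac{n}{8}$
$X{\left(t,M \right)} = \frac{M - 3 t}{2 t}$ ($X{\left(t,M \right)} = \frac{M - 3 t}{t + t} = \frac{M - 3 t}{2 t}$)
$G{\left(R \right)} = \frac{3}{194} + \frac{4 R}{3007}$ ($G{\left(R \right)} = \frac{\frac{1}{2} \frac{1}{-5 + \frac{3^{2}}{8}} \left(R - 3 \left(-5 + \frac{3^{2}}{8}\right)\right)}{-97} = \frac{R - 3 \left(-5 + \frac{1}{8} \cdot 9\right)}{2 \left(-5 + \frac{1}{8} \cdot 9\right)} \left(- \frac{1}{97}\right) = \frac{R - 3 \left(-5 + \frac{9}{8}\right)}{2 \left(-5 + \frac{9}{8}\right)} \left(- \frac{1}{97}\right) = \frac{R - - \frac{93}{8}}{2 \left(- \frac{31}{8}\right)} \left(- \frac{1}{97}\right) = \frac{1}{2} \left(- \frac{8}{31}\right) \left(R + \frac{93}{8}\right) \left(- \frac{1}{97}\right) = \frac{1}{2} \left(- \frac{8}{31}\right) \left(\frac{93}{8} + R\right) \left(- \frac{1}{97}\right) = \left(- \frac{3}{2} - \frac{4 R}{31}\right) \left(- \frac{1}{97}\right) = \frac{3}{194} + \frac{4 R}{3007}$)
$\left(24820 + G{\left(167 \right)}\right) + 12255 = \left(24820 + \left(\frac{3}{194} + \frac{4}{3007} \cdot 167\right)\right) + 12255 = \left(24820 + \left(\frac{3}{194} + \frac{668}{3007}\right)\right) + 12255 = \left(24820 + \frac{1429}{6014}\right) + 12255 = \frac{149268909}{6014} + 12255 = \frac{222970479}{6014}$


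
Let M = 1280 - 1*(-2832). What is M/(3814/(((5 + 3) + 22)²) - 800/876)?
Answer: 135079200/109211 ≈ 1236.9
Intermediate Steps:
M = 4112 (M = 1280 + 2832 = 4112)
M/(3814/(((5 + 3) + 22)²) - 800/876) = 4112/(3814/(((5 + 3) + 22)²) - 800/876) = 4112/(3814/((8 + 22)²) - 800*1/876) = 4112/(3814/(30²) - 200/219) = 4112/(3814/900 - 200/219) = 4112/(3814*(1/900) - 200/219) = 4112/(1907/450 - 200/219) = 4112/(109211/32850) = 4112*(32850/109211) = 135079200/109211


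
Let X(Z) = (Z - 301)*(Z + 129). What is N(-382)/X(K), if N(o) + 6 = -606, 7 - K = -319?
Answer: -612/11375 ≈ -0.053802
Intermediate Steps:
K = 326 (K = 7 - 1*(-319) = 7 + 319 = 326)
X(Z) = (-301 + Z)*(129 + Z)
N(o) = -612 (N(o) = -6 - 606 = -612)
N(-382)/X(K) = -612/(-38829 + 326**2 - 172*326) = -612/(-38829 + 106276 - 56072) = -612/11375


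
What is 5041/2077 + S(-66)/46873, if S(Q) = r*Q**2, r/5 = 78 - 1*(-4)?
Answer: 3945725713/97355221 ≈ 40.529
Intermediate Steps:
r = 410 (r = 5*(78 - 1*(-4)) = 5*(78 + 4) = 5*82 = 410)
S(Q) = 410*Q**2
5041/2077 + S(-66)/46873 = 5041/2077 + (410*(-66)**2)/46873 = 5041*(1/2077) + (410*4356)*(1/46873) = 5041/2077 + 1785960*(1/46873) = 5041/2077 + 1785960/46873 = 3945725713/97355221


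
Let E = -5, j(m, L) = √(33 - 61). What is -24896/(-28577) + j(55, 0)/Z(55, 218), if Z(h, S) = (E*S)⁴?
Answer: 24896/28577 + I*√7/705790805000 ≈ 0.87119 + 3.7486e-12*I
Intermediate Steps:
j(m, L) = 2*I*√7 (j(m, L) = √(-28) = 2*I*√7)
Z(h, S) = 625*S⁴ (Z(h, S) = (-5*S)⁴ = 625*S⁴)
-24896/(-28577) + j(55, 0)/Z(55, 218) = -24896/(-28577) + (2*I*√7)/((625*218⁴)) = -24896*(-1/28577) + (2*I*√7)/((625*2258530576)) = 24896/28577 + (2*I*√7)/1411581610000 = 24896/28577 + (2*I*√7)*(1/1411581610000) = 24896/28577 + I*√7/705790805000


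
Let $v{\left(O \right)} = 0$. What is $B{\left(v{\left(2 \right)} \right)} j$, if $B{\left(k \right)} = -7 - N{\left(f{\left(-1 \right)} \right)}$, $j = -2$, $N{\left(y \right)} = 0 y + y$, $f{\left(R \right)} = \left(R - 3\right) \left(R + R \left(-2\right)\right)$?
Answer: $6$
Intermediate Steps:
$f{\left(R \right)} = - R \left(-3 + R\right)$ ($f{\left(R \right)} = \left(-3 + R\right) \left(R - 2 R\right) = \left(-3 + R\right) \left(- R\right) = - R \left(-3 + R\right)$)
$N{\left(y \right)} = y$ ($N{\left(y \right)} = 0 + y = y$)
$B{\left(k \right)} = -3$ ($B{\left(k \right)} = -7 - - (3 - -1) = -7 - - (3 + 1) = -7 - \left(-1\right) 4 = -7 - -4 = -7 + 4 = -3$)
$B{\left(v{\left(2 \right)} \right)} j = \left(-3\right) \left(-2\right) = 6$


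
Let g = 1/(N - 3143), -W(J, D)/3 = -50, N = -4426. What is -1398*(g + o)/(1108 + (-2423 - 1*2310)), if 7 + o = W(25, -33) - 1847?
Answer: -6010270882/9145875 ≈ -657.16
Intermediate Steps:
W(J, D) = 150 (W(J, D) = -3*(-50) = 150)
g = -1/7569 (g = 1/(-4426 - 3143) = 1/(-7569) = -1/7569 ≈ -0.00013212)
o = -1704 (o = -7 + (150 - 1847) = -7 - 1697 = -1704)
-1398*(g + o)/(1108 + (-2423 - 1*2310)) = -1398*(-1/7569 - 1704)/(1108 + (-2423 - 1*2310)) = -1398*(-12897577/(7569*(1108 + (-2423 - 2310)))) = -1398*(-12897577/(7569*(1108 - 4733))) = -1398/((-3625*(-7569/12897577))) = -1398/27437625/12897577 = -1398*12897577/27437625 = -6010270882/9145875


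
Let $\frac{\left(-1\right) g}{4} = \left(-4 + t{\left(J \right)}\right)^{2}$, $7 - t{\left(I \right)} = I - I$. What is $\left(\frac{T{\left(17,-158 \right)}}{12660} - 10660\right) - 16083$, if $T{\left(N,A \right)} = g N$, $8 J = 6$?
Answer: $- \frac{28213916}{1055} \approx -26743.0$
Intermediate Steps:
$J = \frac{3}{4}$ ($J = \frac{1}{8} \cdot 6 = \frac{3}{4} \approx 0.75$)
$t{\left(I \right)} = 7$ ($t{\left(I \right)} = 7 - \left(I - I\right) = 7 - 0 = 7 + 0 = 7$)
$g = -36$ ($g = - 4 \left(-4 + 7\right)^{2} = - 4 \cdot 3^{2} = \left(-4\right) 9 = -36$)
$T{\left(N,A \right)} = - 36 N$
$\left(\frac{T{\left(17,-158 \right)}}{12660} - 10660\right) - 16083 = \left(\frac{\left(-36\right) 17}{12660} - 10660\right) - 16083 = \left(\left(-612\right) \frac{1}{12660} - 10660\right) - 16083 = \left(- \frac{51}{1055} - 10660\right) - 16083 = - \frac{11246351}{1055} - 16083 = - \frac{28213916}{1055}$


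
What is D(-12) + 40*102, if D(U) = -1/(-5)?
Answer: 20401/5 ≈ 4080.2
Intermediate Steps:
D(U) = ⅕ (D(U) = -1*(-⅕) = ⅕)
D(-12) + 40*102 = ⅕ + 40*102 = ⅕ + 4080 = 20401/5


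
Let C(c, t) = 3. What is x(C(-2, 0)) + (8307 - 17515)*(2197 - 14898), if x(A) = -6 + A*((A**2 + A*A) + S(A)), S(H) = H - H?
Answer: 116950856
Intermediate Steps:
S(H) = 0
x(A) = -6 + 2*A**3 (x(A) = -6 + A*((A**2 + A*A) + 0) = -6 + A*((A**2 + A**2) + 0) = -6 + A*(2*A**2 + 0) = -6 + A*(2*A**2) = -6 + 2*A**3)
x(C(-2, 0)) + (8307 - 17515)*(2197 - 14898) = (-6 + 2*3**3) + (8307 - 17515)*(2197 - 14898) = (-6 + 2*27) - 9208*(-12701) = (-6 + 54) + 116950808 = 48 + 116950808 = 116950856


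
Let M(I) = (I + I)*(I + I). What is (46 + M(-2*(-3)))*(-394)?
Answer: -74860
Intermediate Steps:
M(I) = 4*I**2 (M(I) = (2*I)*(2*I) = 4*I**2)
(46 + M(-2*(-3)))*(-394) = (46 + 4*(-2*(-3))**2)*(-394) = (46 + 4*6**2)*(-394) = (46 + 4*36)*(-394) = (46 + 144)*(-394) = 190*(-394) = -74860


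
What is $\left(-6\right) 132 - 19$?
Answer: $-811$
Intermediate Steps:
$\left(-6\right) 132 - 19 = -792 - 19 = -811$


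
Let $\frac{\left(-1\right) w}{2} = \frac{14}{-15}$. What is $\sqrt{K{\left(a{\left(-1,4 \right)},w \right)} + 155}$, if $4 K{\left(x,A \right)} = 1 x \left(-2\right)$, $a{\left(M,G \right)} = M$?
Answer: $\frac{\sqrt{622}}{2} \approx 12.47$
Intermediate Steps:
$w = \frac{28}{15}$ ($w = - 2 \frac{14}{-15} = - 2 \cdot 14 \left(- \frac{1}{15}\right) = \left(-2\right) \left(- \frac{14}{15}\right) = \frac{28}{15} \approx 1.8667$)
$K{\left(x,A \right)} = - \frac{x}{2}$ ($K{\left(x,A \right)} = \frac{1 x \left(-2\right)}{4} = \frac{x \left(-2\right)}{4} = \frac{\left(-2\right) x}{4} = - \frac{x}{2}$)
$\sqrt{K{\left(a{\left(-1,4 \right)},w \right)} + 155} = \sqrt{\left(- \frac{1}{2}\right) \left(-1\right) + 155} = \sqrt{\frac{1}{2} + 155} = \sqrt{\frac{311}{2}} = \frac{\sqrt{622}}{2}$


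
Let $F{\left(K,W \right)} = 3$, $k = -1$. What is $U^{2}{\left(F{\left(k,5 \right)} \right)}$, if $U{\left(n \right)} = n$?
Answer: $9$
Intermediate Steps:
$U^{2}{\left(F{\left(k,5 \right)} \right)} = 3^{2} = 9$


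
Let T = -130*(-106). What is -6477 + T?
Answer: 7303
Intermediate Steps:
T = 13780
-6477 + T = -6477 + 13780 = 7303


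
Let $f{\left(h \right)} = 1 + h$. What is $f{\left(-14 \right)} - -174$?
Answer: $161$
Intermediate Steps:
$f{\left(-14 \right)} - -174 = \left(1 - 14\right) - -174 = -13 + 174 = 161$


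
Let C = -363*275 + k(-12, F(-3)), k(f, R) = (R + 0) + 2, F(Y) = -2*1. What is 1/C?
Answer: -1/99825 ≈ -1.0018e-5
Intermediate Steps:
F(Y) = -2
k(f, R) = 2 + R (k(f, R) = R + 2 = 2 + R)
C = -99825 (C = -363*275 + (2 - 2) = -99825 + 0 = -99825)
1/C = 1/(-99825) = -1/99825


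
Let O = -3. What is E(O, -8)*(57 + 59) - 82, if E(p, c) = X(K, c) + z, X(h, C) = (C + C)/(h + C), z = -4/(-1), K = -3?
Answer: 6058/11 ≈ 550.73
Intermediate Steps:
z = 4 (z = -4*(-1) = 4)
X(h, C) = 2*C/(C + h) (X(h, C) = (2*C)/(C + h) = 2*C/(C + h))
E(p, c) = 4 + 2*c/(-3 + c) (E(p, c) = 2*c/(c - 3) + 4 = 2*c/(-3 + c) + 4 = 4 + 2*c/(-3 + c))
E(O, -8)*(57 + 59) - 82 = (6*(-2 - 8)/(-3 - 8))*(57 + 59) - 82 = (6*(-10)/(-11))*116 - 82 = (6*(-1/11)*(-10))*116 - 82 = (60/11)*116 - 82 = 6960/11 - 82 = 6058/11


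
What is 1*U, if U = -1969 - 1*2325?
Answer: -4294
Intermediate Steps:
U = -4294 (U = -1969 - 2325 = -4294)
1*U = 1*(-4294) = -4294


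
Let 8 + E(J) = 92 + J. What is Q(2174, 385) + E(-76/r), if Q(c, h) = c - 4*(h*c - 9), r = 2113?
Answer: -7069392334/2113 ≈ -3.3457e+6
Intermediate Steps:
Q(c, h) = 36 + c - 4*c*h (Q(c, h) = c - 4*(c*h - 9) = c - 4*(-9 + c*h) = c + (36 - 4*c*h) = 36 + c - 4*c*h)
E(J) = 84 + J (E(J) = -8 + (92 + J) = 84 + J)
Q(2174, 385) + E(-76/r) = (36 + 2174 - 4*2174*385) + (84 - 76/2113) = (36 + 2174 - 3347960) + (84 - 76*1/2113) = -3345750 + (84 - 76/2113) = -3345750 + 177416/2113 = -7069392334/2113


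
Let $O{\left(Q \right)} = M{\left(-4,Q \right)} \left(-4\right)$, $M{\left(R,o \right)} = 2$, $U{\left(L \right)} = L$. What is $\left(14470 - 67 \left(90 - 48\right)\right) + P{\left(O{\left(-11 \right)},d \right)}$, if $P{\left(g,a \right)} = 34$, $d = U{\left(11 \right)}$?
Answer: $11690$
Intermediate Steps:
$O{\left(Q \right)} = -8$ ($O{\left(Q \right)} = 2 \left(-4\right) = -8$)
$d = 11$
$\left(14470 - 67 \left(90 - 48\right)\right) + P{\left(O{\left(-11 \right)},d \right)} = \left(14470 - 67 \left(90 - 48\right)\right) + 34 = \left(14470 - 2814\right) + 34 = 11656 + 34 = 11690$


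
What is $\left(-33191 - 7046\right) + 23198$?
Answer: $-17039$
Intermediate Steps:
$\left(-33191 - 7046\right) + 23198 = -40237 + 23198 = -17039$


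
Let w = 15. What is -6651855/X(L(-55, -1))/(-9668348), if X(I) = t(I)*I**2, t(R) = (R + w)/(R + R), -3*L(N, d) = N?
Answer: 11973339/5317591400 ≈ 0.0022516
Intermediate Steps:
L(N, d) = -N/3
t(R) = (15 + R)/(2*R) (t(R) = (R + 15)/(R + R) = (15 + R)/((2*R)) = (15 + R)*(1/(2*R)) = (15 + R)/(2*R))
X(I) = I*(15 + I)/2 (X(I) = ((15 + I)/(2*I))*I**2 = I*(15 + I)/2)
-6651855/X(L(-55, -1))/(-9668348) = -6651855*6/(55*(15 - 1/3*(-55)))/(-9668348) = -6651855*6/(55*(15 + 55/3))*(-1/9668348) = -6651855/((1/2)*(55/3)*(100/3))*(-1/9668348) = -6651855/2750/9*(-1/9668348) = -6651855*9/2750*(-1/9668348) = -11973339/550*(-1/9668348) = 11973339/5317591400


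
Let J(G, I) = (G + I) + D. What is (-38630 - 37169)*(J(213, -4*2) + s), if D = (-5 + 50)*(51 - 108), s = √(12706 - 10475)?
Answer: 178885640 - 75799*√2231 ≈ 1.7531e+8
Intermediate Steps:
s = √2231 ≈ 47.233
D = -2565 (D = 45*(-57) = -2565)
J(G, I) = -2565 + G + I (J(G, I) = (G + I) - 2565 = -2565 + G + I)
(-38630 - 37169)*(J(213, -4*2) + s) = (-38630 - 37169)*((-2565 + 213 - 4*2) + √2231) = -75799*((-2565 + 213 - 8) + √2231) = -75799*(-2360 + √2231) = 178885640 - 75799*√2231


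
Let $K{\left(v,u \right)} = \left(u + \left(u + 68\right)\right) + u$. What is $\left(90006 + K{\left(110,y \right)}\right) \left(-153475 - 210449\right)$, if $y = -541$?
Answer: $-32189441724$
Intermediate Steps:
$K{\left(v,u \right)} = 68 + 3 u$ ($K{\left(v,u \right)} = \left(u + \left(68 + u\right)\right) + u = \left(68 + 2 u\right) + u = 68 + 3 u$)
$\left(90006 + K{\left(110,y \right)}\right) \left(-153475 - 210449\right) = \left(90006 + \left(68 + 3 \left(-541\right)\right)\right) \left(-153475 - 210449\right) = \left(90006 + \left(68 - 1623\right)\right) \left(-363924\right) = \left(90006 - 1555\right) \left(-363924\right) = 88451 \left(-363924\right) = -32189441724$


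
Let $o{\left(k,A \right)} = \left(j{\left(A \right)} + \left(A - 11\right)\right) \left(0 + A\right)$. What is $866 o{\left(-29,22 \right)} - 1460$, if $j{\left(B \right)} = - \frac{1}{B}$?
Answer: $207246$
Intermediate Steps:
$o{\left(k,A \right)} = A \left(-11 + A - \frac{1}{A}\right)$ ($o{\left(k,A \right)} = \left(- \frac{1}{A} + \left(A - 11\right)\right) \left(0 + A\right) = \left(- \frac{1}{A} + \left(-11 + A\right)\right) A = \left(-11 + A - \frac{1}{A}\right) A = A \left(-11 + A - \frac{1}{A}\right)$)
$866 o{\left(-29,22 \right)} - 1460 = 866 \left(-1 + 22 \left(-11 + 22\right)\right) - 1460 = 866 \left(-1 + 22 \cdot 11\right) - 1460 = 866 \left(-1 + 242\right) - 1460 = 866 \cdot 241 - 1460 = 208706 - 1460 = 207246$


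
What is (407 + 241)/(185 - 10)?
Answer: 648/175 ≈ 3.7029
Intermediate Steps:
(407 + 241)/(185 - 10) = 648/175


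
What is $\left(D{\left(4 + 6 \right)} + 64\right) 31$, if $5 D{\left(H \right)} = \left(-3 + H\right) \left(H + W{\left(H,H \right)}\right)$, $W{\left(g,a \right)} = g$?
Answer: $2852$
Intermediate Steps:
$D{\left(H \right)} = \frac{2 H \left(-3 + H\right)}{5}$ ($D{\left(H \right)} = \frac{\left(-3 + H\right) \left(H + H\right)}{5} = \frac{\left(-3 + H\right) 2 H}{5} = \frac{2 H \left(-3 + H\right)}{5}$)
$\left(D{\left(4 + 6 \right)} + 64\right) 31 = \left(\frac{2 \left(4 + 6\right) \left(-3 + \left(4 + 6\right)\right)}{5} + 64\right) 31 = \left(\frac{2}{5} \cdot 10 \left(-3 + 10\right) + 64\right) 31 = \left(\frac{2}{5} \cdot 10 \cdot 7 + 64\right) 31 = \left(28 + 64\right) 31 = 92 \cdot 31 = 2852$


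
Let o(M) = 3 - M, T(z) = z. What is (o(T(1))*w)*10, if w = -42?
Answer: -840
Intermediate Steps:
(o(T(1))*w)*10 = ((3 - 1*1)*(-42))*10 = ((3 - 1)*(-42))*10 = (2*(-42))*10 = -84*10 = -840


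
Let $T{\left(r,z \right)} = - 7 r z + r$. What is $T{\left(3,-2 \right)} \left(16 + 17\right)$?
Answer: $1485$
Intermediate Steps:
$T{\left(r,z \right)} = r - 7 r z$ ($T{\left(r,z \right)} = - 7 r z + r = r - 7 r z$)
$T{\left(3,-2 \right)} \left(16 + 17\right) = 3 \left(1 - -14\right) \left(16 + 17\right) = 3 \left(1 + 14\right) 33 = 3 \cdot 15 \cdot 33 = 45 \cdot 33 = 1485$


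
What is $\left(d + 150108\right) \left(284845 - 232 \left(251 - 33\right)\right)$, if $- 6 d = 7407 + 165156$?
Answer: $\frac{56855914955}{2} \approx 2.8428 \cdot 10^{10}$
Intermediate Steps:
$d = - \frac{57521}{2}$ ($d = - \frac{7407 + 165156}{6} = \left(- \frac{1}{6}\right) 172563 = - \frac{57521}{2} \approx -28761.0$)
$\left(d + 150108\right) \left(284845 - 232 \left(251 - 33\right)\right) = \left(- \frac{57521}{2} + 150108\right) \left(284845 - 232 \left(251 - 33\right)\right) = \frac{242695 \left(284845 - 50576\right)}{2} = \frac{242695}{2} \cdot 234269 = \frac{56855914955}{2}$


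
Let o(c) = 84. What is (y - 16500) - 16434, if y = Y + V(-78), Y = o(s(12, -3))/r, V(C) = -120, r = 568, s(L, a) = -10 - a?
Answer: -4693647/142 ≈ -33054.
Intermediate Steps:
Y = 21/142 (Y = 84/568 = 84*(1/568) = 21/142 ≈ 0.14789)
y = -17019/142 (y = 21/142 - 120 = -17019/142 ≈ -119.85)
(y - 16500) - 16434 = (-17019/142 - 16500) - 16434 = -2360019/142 - 16434 = -4693647/142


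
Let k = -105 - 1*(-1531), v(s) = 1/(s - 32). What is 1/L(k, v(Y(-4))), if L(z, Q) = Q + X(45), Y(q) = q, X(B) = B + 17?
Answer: 36/2231 ≈ 0.016136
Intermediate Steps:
X(B) = 17 + B
v(s) = 1/(-32 + s)
k = 1426 (k = -105 + 1531 = 1426)
L(z, Q) = 62 + Q (L(z, Q) = Q + (17 + 45) = Q + 62 = 62 + Q)
1/L(k, v(Y(-4))) = 1/(62 + 1/(-32 - 4)) = 1/(62 + 1/(-36)) = 1/(62 - 1/36) = 1/(2231/36) = 36/2231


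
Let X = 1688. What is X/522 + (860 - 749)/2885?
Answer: 2463911/752985 ≈ 3.2722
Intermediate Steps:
X/522 + (860 - 749)/2885 = 1688/522 + (860 - 749)/2885 = 1688*(1/522) + 111*(1/2885) = 844/261 + 111/2885 = 2463911/752985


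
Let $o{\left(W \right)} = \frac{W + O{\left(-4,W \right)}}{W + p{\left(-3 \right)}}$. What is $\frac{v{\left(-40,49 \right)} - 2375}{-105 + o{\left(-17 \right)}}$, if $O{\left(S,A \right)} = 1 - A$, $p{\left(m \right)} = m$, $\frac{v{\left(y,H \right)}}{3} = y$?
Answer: $\frac{49900}{2101} \approx 23.751$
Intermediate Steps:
$v{\left(y,H \right)} = 3 y$
$o{\left(W \right)} = \frac{1}{-3 + W}$ ($o{\left(W \right)} = \frac{W - \left(-1 + W\right)}{W - 3} = 1 \frac{1}{-3 + W} = \frac{1}{-3 + W}$)
$\frac{v{\left(-40,49 \right)} - 2375}{-105 + o{\left(-17 \right)}} = \frac{3 \left(-40\right) - 2375}{-105 + \frac{1}{-3 - 17}} = \frac{-120 - 2375}{-105 + \frac{1}{-20}} = - \frac{2495}{-105 - \frac{1}{20}} = - \frac{2495}{- \frac{2101}{20}} = \left(-2495\right) \left(- \frac{20}{2101}\right) = \frac{49900}{2101}$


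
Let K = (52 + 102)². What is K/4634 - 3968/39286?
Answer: 32618538/6501833 ≈ 5.0168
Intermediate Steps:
K = 23716 (K = 154² = 23716)
K/4634 - 3968/39286 = 23716/4634 - 3968/39286 = 23716*(1/4634) - 3968*1/39286 = 1694/331 - 1984/19643 = 32618538/6501833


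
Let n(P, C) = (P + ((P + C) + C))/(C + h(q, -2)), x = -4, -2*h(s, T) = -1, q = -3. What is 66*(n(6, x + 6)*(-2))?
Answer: -4224/5 ≈ -844.80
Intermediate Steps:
h(s, T) = 1/2 (h(s, T) = -1/2*(-1) = 1/2)
n(P, C) = (2*C + 2*P)/(1/2 + C) (n(P, C) = (P + ((P + C) + C))/(C + 1/2) = (P + ((C + P) + C))/(1/2 + C) = (P + (P + 2*C))/(1/2 + C) = (2*C + 2*P)/(1/2 + C))
66*(n(6, x + 6)*(-2)) = 66*((4*((-4 + 6) + 6)/(1 + 2*(-4 + 6)))*(-2)) = 66*((4*(2 + 6)/(1 + 2*2))*(-2)) = 66*((4*8/(1 + 4))*(-2)) = 66*((4*8/5)*(-2)) = 66*((4*(1/5)*8)*(-2)) = 66*((32/5)*(-2)) = 66*(-64/5) = -4224/5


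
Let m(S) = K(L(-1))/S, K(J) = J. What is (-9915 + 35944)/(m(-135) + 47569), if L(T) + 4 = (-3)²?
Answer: 702783/1284362 ≈ 0.54718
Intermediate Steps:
L(T) = 5 (L(T) = -4 + (-3)² = -4 + 9 = 5)
m(S) = 5/S
(-9915 + 35944)/(m(-135) + 47569) = (-9915 + 35944)/(5/(-135) + 47569) = 26029/(5*(-1/135) + 47569) = 26029/(-1/27 + 47569) = 26029/(1284362/27) = 26029*(27/1284362) = 702783/1284362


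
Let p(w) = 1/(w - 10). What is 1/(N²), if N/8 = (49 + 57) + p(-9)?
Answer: 361/259338816 ≈ 1.3920e-6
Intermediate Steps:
p(w) = 1/(-10 + w)
N = 16104/19 (N = 8*((49 + 57) + 1/(-10 - 9)) = 8*(106 + 1/(-19)) = 8*(106 - 1/19) = 8*(2013/19) = 16104/19 ≈ 847.58)
1/(N²) = 1/((16104/19)²) = 1/(259338816/361) = 361/259338816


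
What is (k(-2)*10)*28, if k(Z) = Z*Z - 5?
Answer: -280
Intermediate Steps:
k(Z) = -5 + Z² (k(Z) = Z² - 5 = -5 + Z²)
(k(-2)*10)*28 = ((-5 + (-2)²)*10)*28 = ((-5 + 4)*10)*28 = -1*10*28 = -10*28 = -280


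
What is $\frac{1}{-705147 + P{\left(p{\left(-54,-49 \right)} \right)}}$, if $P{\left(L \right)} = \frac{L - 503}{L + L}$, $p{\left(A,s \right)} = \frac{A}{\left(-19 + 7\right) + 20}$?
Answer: $- \frac{54}{38075899} \approx -1.4182 \cdot 10^{-6}$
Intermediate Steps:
$p{\left(A,s \right)} = \frac{A}{8}$ ($p{\left(A,s \right)} = \frac{A}{-12 + 20} = \frac{A}{8}$)
$P{\left(L \right)} = \frac{-503 + L}{2 L}$
$\frac{1}{-705147 + P{\left(p{\left(-54,-49 \right)} \right)}} = \frac{1}{-705147 + \frac{-503 + \frac{1}{8} \left(-54\right)}{2 \cdot \frac{1}{8} \left(-54\right)}} = \frac{1}{-705147 + \frac{-503 - \frac{27}{4}}{2 \left(- \frac{27}{4}\right)}} = \frac{1}{-705147 + \frac{1}{2} \left(- \frac{4}{27}\right) \left(- \frac{2039}{4}\right)} = \frac{1}{-705147 + \frac{2039}{54}} = \frac{1}{- \frac{38075899}{54}} = - \frac{54}{38075899}$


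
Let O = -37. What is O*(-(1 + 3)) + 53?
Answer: 201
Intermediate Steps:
O*(-(1 + 3)) + 53 = -(-37)*(1 + 3) + 53 = -(-37)*4 + 53 = -37*(-4) + 53 = 148 + 53 = 201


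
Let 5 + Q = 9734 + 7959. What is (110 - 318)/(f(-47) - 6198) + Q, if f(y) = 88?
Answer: 4156688/235 ≈ 17688.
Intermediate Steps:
Q = 17688 (Q = -5 + (9734 + 7959) = -5 + 17693 = 17688)
(110 - 318)/(f(-47) - 6198) + Q = (110 - 318)/(88 - 6198) + 17688 = -208/(-6110) + 17688 = -208*(-1/6110) + 17688 = 8/235 + 17688 = 4156688/235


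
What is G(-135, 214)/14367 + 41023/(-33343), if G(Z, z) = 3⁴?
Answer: -195558886/159679627 ≈ -1.2247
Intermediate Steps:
G(Z, z) = 81
G(-135, 214)/14367 + 41023/(-33343) = 81/14367 + 41023/(-33343) = 81*(1/14367) + 41023*(-1/33343) = 27/4789 - 41023/33343 = -195558886/159679627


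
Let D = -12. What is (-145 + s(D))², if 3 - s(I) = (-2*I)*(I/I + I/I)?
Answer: 36100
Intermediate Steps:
s(I) = 3 + 4*I (s(I) = 3 - (-2*I)*(I/I + I/I) = 3 - (-2*I)*(1 + 1) = 3 - (-2*I)*2 = 3 - (-4)*I = 3 + 4*I)
(-145 + s(D))² = (-145 + (3 + 4*(-12)))² = (-145 + (3 - 48))² = (-145 - 45)² = (-190)² = 36100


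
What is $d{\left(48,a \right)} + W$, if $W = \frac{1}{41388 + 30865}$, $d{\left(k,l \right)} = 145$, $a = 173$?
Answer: $\frac{10476686}{72253} \approx 145.0$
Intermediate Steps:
$W = \frac{1}{72253} \approx 1.384 \cdot 10^{-5}$
$d{\left(48,a \right)} + W = 145 + \frac{1}{72253} = \frac{10476686}{72253}$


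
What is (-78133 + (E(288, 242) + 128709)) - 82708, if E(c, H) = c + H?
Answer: -31602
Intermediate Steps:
E(c, H) = H + c
(-78133 + (E(288, 242) + 128709)) - 82708 = (-78133 + ((242 + 288) + 128709)) - 82708 = (-78133 + (530 + 128709)) - 82708 = (-78133 + 129239) - 82708 = 51106 - 82708 = -31602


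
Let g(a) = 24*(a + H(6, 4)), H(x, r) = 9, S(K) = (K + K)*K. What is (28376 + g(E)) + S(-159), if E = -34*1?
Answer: 78338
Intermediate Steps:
S(K) = 2*K² (S(K) = (2*K)*K = 2*K²)
E = -34
g(a) = 216 + 24*a (g(a) = 24*(a + 9) = 24*(9 + a) = 216 + 24*a)
(28376 + g(E)) + S(-159) = (28376 + (216 + 24*(-34))) + 2*(-159)² = (28376 + (216 - 816)) + 2*25281 = (28376 - 600) + 50562 = 27776 + 50562 = 78338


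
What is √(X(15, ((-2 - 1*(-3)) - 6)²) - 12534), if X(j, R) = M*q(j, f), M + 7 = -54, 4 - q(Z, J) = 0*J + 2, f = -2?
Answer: 4*I*√791 ≈ 112.5*I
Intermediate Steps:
q(Z, J) = 2 (q(Z, J) = 4 - (0*J + 2) = 4 - (0 + 2) = 4 - 1*2 = 4 - 2 = 2)
M = -61 (M = -7 - 54 = -61)
X(j, R) = -122 (X(j, R) = -61*2 = -122)
√(X(15, ((-2 - 1*(-3)) - 6)²) - 12534) = √(-122 - 12534) = √(-12656) = 4*I*√791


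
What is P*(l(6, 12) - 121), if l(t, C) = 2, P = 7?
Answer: -833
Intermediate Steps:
P*(l(6, 12) - 121) = 7*(2 - 121) = 7*(-119) = -833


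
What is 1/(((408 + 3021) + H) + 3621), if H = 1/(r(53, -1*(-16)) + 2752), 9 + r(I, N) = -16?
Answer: 2727/19225351 ≈ 0.00014184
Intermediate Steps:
r(I, N) = -25 (r(I, N) = -9 - 16 = -25)
H = 1/2727 (H = 1/(-25 + 2752) = 1/2727 ≈ 0.00036670)
1/(((408 + 3021) + H) + 3621) = 1/(((408 + 3021) + 1/2727) + 3621) = 1/((3429 + 1/2727) + 3621) = 1/(9350884/2727 + 3621) = 1/(19225351/2727) = 2727/19225351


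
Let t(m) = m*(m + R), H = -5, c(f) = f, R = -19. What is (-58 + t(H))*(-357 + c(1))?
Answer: -22072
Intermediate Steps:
t(m) = m*(-19 + m) (t(m) = m*(m - 19) = m*(-19 + m))
(-58 + t(H))*(-357 + c(1)) = (-58 - 5*(-19 - 5))*(-357 + 1) = (-58 - 5*(-24))*(-356) = (-58 + 120)*(-356) = 62*(-356) = -22072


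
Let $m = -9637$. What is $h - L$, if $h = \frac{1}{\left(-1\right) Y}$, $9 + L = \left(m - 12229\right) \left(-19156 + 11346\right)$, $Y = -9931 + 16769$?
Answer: $- \frac{1167748857939}{6838} \approx -1.7077 \cdot 10^{8}$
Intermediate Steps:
$Y = 6838$
$L = 170773451$ ($L = -9 + \left(-9637 - 12229\right) \left(-19156 + 11346\right) = -9 - -170773460 = -9 + 170773460 = 170773451$)
$h = - \frac{1}{6838}$ ($h = \frac{1}{\left(-1\right) 6838} = \frac{1}{-6838} = - \frac{1}{6838} \approx -0.00014624$)
$h - L = - \frac{1}{6838} - 170773451 = - \frac{1167748857939}{6838}$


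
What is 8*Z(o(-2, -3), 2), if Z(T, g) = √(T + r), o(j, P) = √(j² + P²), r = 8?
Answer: 8*√(8 + √13) ≈ 27.254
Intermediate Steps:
o(j, P) = √(P² + j²)
Z(T, g) = √(8 + T) (Z(T, g) = √(T + 8) = √(8 + T))
8*Z(o(-2, -3), 2) = 8*√(8 + √((-3)² + (-2)²)) = 8*√(8 + √(9 + 4)) = 8*√(8 + √13)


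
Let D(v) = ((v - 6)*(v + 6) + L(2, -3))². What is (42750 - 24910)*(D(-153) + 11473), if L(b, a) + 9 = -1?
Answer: 9737807757280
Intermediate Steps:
L(b, a) = -10 (L(b, a) = -9 - 1 = -10)
D(v) = (-10 + (-6 + v)*(6 + v))² (D(v) = ((v - 6)*(v + 6) - 10)² = ((-6 + v)*(6 + v) - 10)² = (-10 + (-6 + v)*(6 + v))²)
(42750 - 24910)*(D(-153) + 11473) = (42750 - 24910)*((-46 + (-153)²)² + 11473) = 17840*((-46 + 23409)² + 11473) = 17840*(23363² + 11473) = 17840*(545829769 + 11473) = 17840*545841242 = 9737807757280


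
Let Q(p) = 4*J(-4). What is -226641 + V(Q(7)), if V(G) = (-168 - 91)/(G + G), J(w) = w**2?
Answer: -29010307/128 ≈ -2.2664e+5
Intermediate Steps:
Q(p) = 64 (Q(p) = 4*(-4)**2 = 4*16 = 64)
V(G) = -259/(2*G) (V(G) = -259*1/(2*G) = -259/(2*G))
-226641 + V(Q(7)) = -226641 - 259/2/64 = -226641 - 259/2*1/64 = -226641 - 259/128 = -29010307/128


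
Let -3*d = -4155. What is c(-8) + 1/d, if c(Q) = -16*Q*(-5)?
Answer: -886399/1385 ≈ -640.00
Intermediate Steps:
d = 1385 (d = -⅓*(-4155) = 1385)
c(Q) = 80*Q
c(-8) + 1/d = 80*(-8) + 1/1385 = -640 + 1/1385 = -886399/1385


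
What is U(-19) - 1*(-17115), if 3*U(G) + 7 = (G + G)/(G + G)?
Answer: 17113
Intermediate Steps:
U(G) = -2 (U(G) = -7/3 + ((G + G)/(G + G))/3 = -7/3 + ((2*G)/((2*G)))/3 = -7/3 + ((2*G)*(1/(2*G)))/3 = -7/3 + (⅓)*1 = -7/3 + ⅓ = -2)
U(-19) - 1*(-17115) = -2 - 1*(-17115) = -2 + 17115 = 17113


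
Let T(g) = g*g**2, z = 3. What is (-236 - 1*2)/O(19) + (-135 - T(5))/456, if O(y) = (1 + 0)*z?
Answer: -9109/114 ≈ -79.904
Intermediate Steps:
T(g) = g**3
O(y) = 3 (O(y) = (1 + 0)*3 = 1*3 = 3)
(-236 - 1*2)/O(19) + (-135 - T(5))/456 = (-236 - 1*2)/3 + (-135 - 1*5**3)/456 = (-236 - 2)*(1/3) + (-135 - 1*125)*(1/456) = -238*1/3 + (-135 - 125)*(1/456) = -238/3 - 260*1/456 = -238/3 - 65/114 = -9109/114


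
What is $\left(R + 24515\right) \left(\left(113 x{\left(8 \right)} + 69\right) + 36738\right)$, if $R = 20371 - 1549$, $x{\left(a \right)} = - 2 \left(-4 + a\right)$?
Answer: $1555928311$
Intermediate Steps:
$x{\left(a \right)} = 8 - 2 a$
$R = 18822$ ($R = 20371 - 1549 = 18822$)
$\left(R + 24515\right) \left(\left(113 x{\left(8 \right)} + 69\right) + 36738\right) = \left(18822 + 24515\right) \left(\left(113 \left(8 - 16\right) + 69\right) + 36738\right) = 43337 \left(\left(113 \left(8 - 16\right) + 69\right) + 36738\right) = 43337 \left(\left(113 \left(-8\right) + 69\right) + 36738\right) = 43337 \left(\left(-904 + 69\right) + 36738\right) = 43337 \left(-835 + 36738\right) = 43337 \cdot 35903 = 1555928311$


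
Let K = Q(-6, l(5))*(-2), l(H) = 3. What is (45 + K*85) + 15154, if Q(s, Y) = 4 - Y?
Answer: 15029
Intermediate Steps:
K = -2 (K = (4 - 1*3)*(-2) = (4 - 3)*(-2) = 1*(-2) = -2)
(45 + K*85) + 15154 = (45 - 2*85) + 15154 = (45 - 170) + 15154 = -125 + 15154 = 15029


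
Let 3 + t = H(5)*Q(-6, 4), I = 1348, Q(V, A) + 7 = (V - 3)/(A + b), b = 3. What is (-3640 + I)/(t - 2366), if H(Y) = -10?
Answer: 16044/16003 ≈ 1.0026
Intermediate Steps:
Q(V, A) = -7 + (-3 + V)/(3 + A) (Q(V, A) = -7 + (V - 3)/(A + 3) = -7 + (-3 + V)/(3 + A))
t = 559/7 (t = -3 - 10*(-24 - 6 - 7*4)/(3 + 4) = -3 - 10*(-24 - 6 - 28)/7 = -3 - 10*(-58)/7 = -3 - 10*(-58/7) = -3 + 580/7 = 559/7 ≈ 79.857)
(-3640 + I)/(t - 2366) = (-3640 + 1348)/(559/7 - 2366) = -2292/(-16003/7) = -2292*(-7/16003) = 16044/16003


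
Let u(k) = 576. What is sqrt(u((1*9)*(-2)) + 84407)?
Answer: sqrt(84983) ≈ 291.52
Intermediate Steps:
sqrt(u((1*9)*(-2)) + 84407) = sqrt(576 + 84407) = sqrt(84983)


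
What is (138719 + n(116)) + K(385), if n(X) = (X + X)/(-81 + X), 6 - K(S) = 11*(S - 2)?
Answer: 4708152/35 ≈ 1.3452e+5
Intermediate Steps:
K(S) = 28 - 11*S (K(S) = 6 - 11*(S - 2) = 6 - 11*(-2 + S) = 6 - (-22 + 11*S) = 6 + (22 - 11*S) = 28 - 11*S)
n(X) = 2*X/(-81 + X) (n(X) = (2*X)/(-81 + X) = 2*X/(-81 + X))
(138719 + n(116)) + K(385) = (138719 + 2*116/(-81 + 116)) + (28 - 11*385) = (138719 + 2*116/35) + (28 - 4235) = (138719 + 2*116*(1/35)) - 4207 = (138719 + 232/35) - 4207 = 4855397/35 - 4207 = 4708152/35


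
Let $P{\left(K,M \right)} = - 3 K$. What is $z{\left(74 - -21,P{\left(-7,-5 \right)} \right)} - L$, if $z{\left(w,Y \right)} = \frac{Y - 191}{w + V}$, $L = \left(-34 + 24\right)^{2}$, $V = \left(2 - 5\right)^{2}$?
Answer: $- \frac{5285}{52} \approx -101.63$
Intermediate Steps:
$V = 9$ ($V = \left(-3\right)^{2} = 9$)
$L = 100$ ($L = \left(-10\right)^{2} = 100$)
$z{\left(w,Y \right)} = \frac{-191 + Y}{9 + w}$ ($z{\left(w,Y \right)} = \frac{Y - 191}{w + 9} = \frac{-191 + Y}{9 + w}$)
$z{\left(74 - -21,P{\left(-7,-5 \right)} \right)} - L = \frac{-191 - -21}{9 + \left(74 - -21\right)} - 100 = \frac{-191 + 21}{9 + \left(74 + 21\right)} - 100 = \frac{1}{9 + 95} \left(-170\right) - 100 = \frac{1}{104} \left(-170\right) - 100 = - \frac{85}{52} - 100 = - \frac{5285}{52}$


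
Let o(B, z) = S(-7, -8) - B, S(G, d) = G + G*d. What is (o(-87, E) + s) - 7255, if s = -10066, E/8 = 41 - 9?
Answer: -17185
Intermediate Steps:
E = 256 (E = 8*(41 - 9) = 8*32 = 256)
o(B, z) = 49 - B (o(B, z) = -7*(1 - 8) - B = -7*(-7) - B = 49 - B)
(o(-87, E) + s) - 7255 = ((49 - 1*(-87)) - 10066) - 7255 = ((49 + 87) - 10066) - 7255 = (136 - 10066) - 7255 = -9930 - 7255 = -17185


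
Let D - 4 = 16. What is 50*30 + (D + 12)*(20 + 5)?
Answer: 2300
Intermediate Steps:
D = 20 (D = 4 + 16 = 20)
50*30 + (D + 12)*(20 + 5) = 50*30 + (20 + 12)*(20 + 5) = 1500 + 32*25 = 1500 + 800 = 2300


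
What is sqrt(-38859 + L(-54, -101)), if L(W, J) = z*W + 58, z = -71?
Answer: I*sqrt(34967) ≈ 186.99*I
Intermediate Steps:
L(W, J) = 58 - 71*W (L(W, J) = -71*W + 58 = 58 - 71*W)
sqrt(-38859 + L(-54, -101)) = sqrt(-38859 + (58 - 71*(-54))) = sqrt(-38859 + (58 + 3834)) = sqrt(-38859 + 3892) = sqrt(-34967) = I*sqrt(34967)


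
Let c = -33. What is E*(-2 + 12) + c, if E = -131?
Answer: -1343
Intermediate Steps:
E*(-2 + 12) + c = -131*(-2 + 12) - 33 = -131*10 - 33 = -1310 - 33 = -1343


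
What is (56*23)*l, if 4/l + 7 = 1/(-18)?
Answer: -92736/127 ≈ -730.21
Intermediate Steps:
l = -72/127 (l = 4/(-7 + 1/(-18)) = 4/(-7 - 1/18) = 4/(-127/18) = 4*(-18/127) = -72/127 ≈ -0.56693)
(56*23)*l = (56*23)*(-72/127) = 1288*(-72/127) = -92736/127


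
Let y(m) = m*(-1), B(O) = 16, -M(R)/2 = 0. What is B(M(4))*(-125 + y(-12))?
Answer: -1808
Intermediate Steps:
M(R) = 0 (M(R) = -2*0 = 0)
y(m) = -m
B(M(4))*(-125 + y(-12)) = 16*(-125 - 1*(-12)) = 16*(-125 + 12) = 16*(-113) = -1808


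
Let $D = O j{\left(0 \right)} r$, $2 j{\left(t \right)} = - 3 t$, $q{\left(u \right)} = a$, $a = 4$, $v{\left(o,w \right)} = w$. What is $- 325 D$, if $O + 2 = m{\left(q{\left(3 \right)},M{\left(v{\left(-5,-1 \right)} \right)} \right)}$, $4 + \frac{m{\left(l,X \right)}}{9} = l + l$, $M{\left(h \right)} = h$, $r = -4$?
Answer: $0$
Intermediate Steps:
$q{\left(u \right)} = 4$
$m{\left(l,X \right)} = -36 + 18 l$ ($m{\left(l,X \right)} = -36 + 9 \left(l + l\right) = -36 + 9 \cdot 2 l = -36 + 18 l$)
$O = 34$ ($O = -2 + \left(-36 + 18 \cdot 4\right) = -2 + \left(-36 + 72\right) = -2 + 36 = 34$)
$j{\left(t \right)} = - \frac{3 t}{2}$ ($j{\left(t \right)} = \frac{\left(-3\right) t}{2} = - \frac{3 t}{2}$)
$D = 0$ ($D = 34 \left(\left(- \frac{3}{2}\right) 0\right) \left(-4\right) = 34 \cdot 0 \left(-4\right) = 0 \left(-4\right) = 0$)
$- 325 D = \left(-325\right) 0 = 0$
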